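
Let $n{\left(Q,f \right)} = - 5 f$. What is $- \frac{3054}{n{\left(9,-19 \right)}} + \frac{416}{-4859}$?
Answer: $- \frac{14878906}{461605} \approx -32.233$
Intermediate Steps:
$- \frac{3054}{n{\left(9,-19 \right)}} + \frac{416}{-4859} = - \frac{3054}{\left(-5\right) \left(-19\right)} + \frac{416}{-4859} = - \frac{3054}{95} + 416 \left(- \frac{1}{4859}\right) = \left(-3054\right) \frac{1}{95} - \frac{416}{4859} = - \frac{3054}{95} - \frac{416}{4859} = - \frac{14878906}{461605}$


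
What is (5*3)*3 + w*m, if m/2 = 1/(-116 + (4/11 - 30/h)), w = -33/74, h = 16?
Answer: 5740223/127539 ≈ 45.008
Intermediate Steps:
w = -33/74 (w = -33*1/74 = -33/74 ≈ -0.44595)
m = -176/10341 (m = 2/(-116 + (4/11 - 30/16)) = 2/(-116 + (4*(1/11) - 30*1/16)) = 2/(-116 + (4/11 - 15/8)) = 2/(-116 - 133/88) = 2/(-10341/88) = 2*(-88/10341) = -176/10341 ≈ -0.017020)
(5*3)*3 + w*m = (5*3)*3 - 33/74*(-176/10341) = 15*3 + 968/127539 = 45 + 968/127539 = 5740223/127539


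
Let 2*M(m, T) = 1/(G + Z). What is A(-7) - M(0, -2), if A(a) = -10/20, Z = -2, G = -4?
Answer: -5/12 ≈ -0.41667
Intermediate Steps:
A(a) = -½ (A(a) = -10*1/20 = -½)
M(m, T) = -1/12 (M(m, T) = 1/(2*(-4 - 2)) = (½)/(-6) = (½)*(-⅙) = -1/12)
A(-7) - M(0, -2) = -½ - 1*(-1/12) = -½ + 1/12 = -5/12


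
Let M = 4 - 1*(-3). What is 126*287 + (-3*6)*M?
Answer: 36036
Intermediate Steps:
M = 7 (M = 4 + 3 = 7)
126*287 + (-3*6)*M = 126*287 - 3*6*7 = 36162 - 18*7 = 36162 - 126 = 36036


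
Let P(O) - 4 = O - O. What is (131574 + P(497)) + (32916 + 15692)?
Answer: 180186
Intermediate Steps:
P(O) = 4 (P(O) = 4 + (O - O) = 4 + 0 = 4)
(131574 + P(497)) + (32916 + 15692) = (131574 + 4) + (32916 + 15692) = 131578 + 48608 = 180186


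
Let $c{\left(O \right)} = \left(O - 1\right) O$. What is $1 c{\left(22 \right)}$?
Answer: $462$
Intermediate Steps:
$c{\left(O \right)} = O \left(-1 + O\right)$ ($c{\left(O \right)} = \left(-1 + O\right) O = O \left(-1 + O\right)$)
$1 c{\left(22 \right)} = 1 \cdot 22 \left(-1 + 22\right) = 1 \cdot 22 \cdot 21 = 1 \cdot 462 = 462$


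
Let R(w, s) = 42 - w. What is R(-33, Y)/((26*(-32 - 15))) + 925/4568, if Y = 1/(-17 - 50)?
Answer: 393875/2791048 ≈ 0.14112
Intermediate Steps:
Y = -1/67 (Y = 1/(-67) = -1/67 ≈ -0.014925)
R(-33, Y)/((26*(-32 - 15))) + 925/4568 = (42 - 1*(-33))/((26*(-32 - 15))) + 925/4568 = (42 + 33)/((26*(-47))) + 925*(1/4568) = 75/(-1222) + 925/4568 = 75*(-1/1222) + 925/4568 = -75/1222 + 925/4568 = 393875/2791048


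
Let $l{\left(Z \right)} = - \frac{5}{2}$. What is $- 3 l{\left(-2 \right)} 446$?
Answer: $3345$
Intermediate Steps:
$l{\left(Z \right)} = - \frac{5}{2}$ ($l{\left(Z \right)} = \left(-5\right) \frac{1}{2} = - \frac{5}{2}$)
$- 3 l{\left(-2 \right)} 446 = \left(-3\right) \left(- \frac{5}{2}\right) 446 = \frac{15}{2} \cdot 446 = 3345$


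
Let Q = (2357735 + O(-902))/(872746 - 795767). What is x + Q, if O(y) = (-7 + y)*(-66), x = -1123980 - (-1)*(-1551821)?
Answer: -205978067450/76979 ≈ -2.6758e+6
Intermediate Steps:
x = -2675801 (x = -1123980 - 1*1551821 = -1123980 - 1551821 = -2675801)
O(y) = 462 - 66*y
Q = 2417729/76979 (Q = (2357735 + (462 - 66*(-902)))/(872746 - 795767) = (2357735 + (462 + 59532))/76979 = (2357735 + 59994)*(1/76979) = 2417729*(1/76979) = 2417729/76979 ≈ 31.408)
x + Q = -2675801 + 2417729/76979 = -205978067450/76979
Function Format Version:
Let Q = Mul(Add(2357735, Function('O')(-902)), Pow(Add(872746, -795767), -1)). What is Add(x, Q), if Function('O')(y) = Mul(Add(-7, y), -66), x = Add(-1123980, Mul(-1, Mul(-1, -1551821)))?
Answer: Rational(-205978067450, 76979) ≈ -2.6758e+6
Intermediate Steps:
x = -2675801 (x = Add(-1123980, Mul(-1, 1551821)) = Add(-1123980, -1551821) = -2675801)
Function('O')(y) = Add(462, Mul(-66, y))
Q = Rational(2417729, 76979) (Q = Mul(Add(2357735, Add(462, Mul(-66, -902))), Pow(Add(872746, -795767), -1)) = Mul(Add(2357735, Add(462, 59532)), Pow(76979, -1)) = Mul(Add(2357735, 59994), Rational(1, 76979)) = Mul(2417729, Rational(1, 76979)) = Rational(2417729, 76979) ≈ 31.408)
Add(x, Q) = Add(-2675801, Rational(2417729, 76979)) = Rational(-205978067450, 76979)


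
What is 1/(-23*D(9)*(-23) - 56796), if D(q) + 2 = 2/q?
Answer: -9/519628 ≈ -1.7320e-5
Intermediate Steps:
D(q) = -2 + 2/q
1/(-23*D(9)*(-23) - 56796) = 1/(-23*(-2 + 2/9)*(-23) - 56796) = 1/(-23*(-16/9)*(-23) - 56796) = 1/((368/9)*(-23) - 56796) = 1/(-8464/9 - 56796) = 1/(-519628/9) = -9/519628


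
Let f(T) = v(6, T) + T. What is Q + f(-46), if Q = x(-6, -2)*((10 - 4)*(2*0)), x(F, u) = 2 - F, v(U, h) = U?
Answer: -40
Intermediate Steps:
f(T) = 6 + T
Q = 0 (Q = (2 - 1*(-6))*((10 - 4)*(2*0)) = (2 + 6)*(6*0) = 8*0 = 0)
Q + f(-46) = 0 + (6 - 46) = 0 - 40 = -40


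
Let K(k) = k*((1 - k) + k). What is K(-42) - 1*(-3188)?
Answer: 3146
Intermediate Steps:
K(k) = k (K(k) = k*1 = k)
K(-42) - 1*(-3188) = -42 - 1*(-3188) = -42 + 3188 = 3146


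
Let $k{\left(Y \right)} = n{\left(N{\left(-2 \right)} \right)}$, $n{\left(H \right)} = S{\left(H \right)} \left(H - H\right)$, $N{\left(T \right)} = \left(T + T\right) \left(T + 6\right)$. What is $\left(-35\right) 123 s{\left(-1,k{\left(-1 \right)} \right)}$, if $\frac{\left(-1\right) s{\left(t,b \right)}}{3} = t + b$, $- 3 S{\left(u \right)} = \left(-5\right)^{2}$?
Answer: $-12915$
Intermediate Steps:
$N{\left(T \right)} = 2 T \left(6 + T\right)$
$S{\left(u \right)} = - \frac{25}{3}$ ($S{\left(u \right)} = - \frac{\left(-5\right)^{2}}{3} = \left(- \frac{1}{3}\right) 25 = - \frac{25}{3}$)
$n{\left(H \right)} = 0$ ($n{\left(H \right)} = - \frac{25 \left(H - H\right)}{3} = \left(- \frac{25}{3}\right) 0 = 0$)
$k{\left(Y \right)} = 0$
$s{\left(t,b \right)} = - 3 b - 3 t$ ($s{\left(t,b \right)} = - 3 \left(t + b\right) = - 3 \left(b + t\right) = - 3 b - 3 t$)
$\left(-35\right) 123 s{\left(-1,k{\left(-1 \right)} \right)} = \left(-35\right) 123 \left(\left(-3\right) 0 - -3\right) = - 4305 \left(0 + 3\right) = \left(-4305\right) 3 = -12915$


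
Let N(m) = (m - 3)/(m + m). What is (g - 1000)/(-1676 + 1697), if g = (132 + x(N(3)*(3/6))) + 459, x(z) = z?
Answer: -409/21 ≈ -19.476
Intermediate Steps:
N(m) = (-3 + m)/(2*m) (N(m) = (-3 + m)/((2*m)) = (-3 + m)*(1/(2*m)) = (-3 + m)/(2*m))
g = 591 (g = (132 + ((½)*(-3 + 3)/3)*(3/6)) + 459 = (132 + ((½)*(⅓)*0)*(3*(⅙))) + 459 = (132 + 0*(½)) + 459 = (132 + 0) + 459 = 132 + 459 = 591)
(g - 1000)/(-1676 + 1697) = (591 - 1000)/(-1676 + 1697) = -409/21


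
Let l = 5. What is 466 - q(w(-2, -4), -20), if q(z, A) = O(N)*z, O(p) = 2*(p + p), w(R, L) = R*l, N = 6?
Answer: 706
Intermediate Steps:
w(R, L) = 5*R (w(R, L) = R*5 = 5*R)
O(p) = 4*p (O(p) = 2*(2*p) = 4*p)
q(z, A) = 24*z (q(z, A) = (4*6)*z = 24*z)
466 - q(w(-2, -4), -20) = 466 - 24*5*(-2) = 466 - 24*(-10) = 466 - 1*(-240) = 466 + 240 = 706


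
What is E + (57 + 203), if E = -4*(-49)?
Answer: 456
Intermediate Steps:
E = 196
E + (57 + 203) = 196 + (57 + 203) = 196 + 260 = 456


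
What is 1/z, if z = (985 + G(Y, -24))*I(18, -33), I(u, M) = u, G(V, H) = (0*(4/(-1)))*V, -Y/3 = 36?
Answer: 1/17730 ≈ 5.6402e-5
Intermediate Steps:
Y = -108 (Y = -3*36 = -108)
G(V, H) = 0 (G(V, H) = (0*(4*(-1)))*V = (0*(-4))*V = 0*V = 0)
z = 17730 (z = (985 + 0)*18 = 985*18 = 17730)
1/z = 1/17730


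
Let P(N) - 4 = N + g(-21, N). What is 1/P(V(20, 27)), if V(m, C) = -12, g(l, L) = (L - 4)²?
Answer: 1/248 ≈ 0.0040323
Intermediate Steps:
g(l, L) = (-4 + L)²
P(N) = 4 + N + (-4 + N)² (P(N) = 4 + (N + (-4 + N)²) = 4 + N + (-4 + N)²)
1/P(V(20, 27)) = 1/(4 - 12 + (-4 - 12)²) = 1/(4 - 12 + (-16)²) = 1/(4 - 12 + 256) = 1/248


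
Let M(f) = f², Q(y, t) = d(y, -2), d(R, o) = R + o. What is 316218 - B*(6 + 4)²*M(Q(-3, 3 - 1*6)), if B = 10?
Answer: 291218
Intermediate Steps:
Q(y, t) = -2 + y (Q(y, t) = y - 2 = -2 + y)
316218 - B*(6 + 4)²*M(Q(-3, 3 - 1*6)) = 316218 - 10*(6 + 4)²*(-2 - 3)² = 316218 - 10*10²*(-5)² = 316218 - 10*100*25 = 316218 - 1000*25 = 316218 - 1*25000 = 316218 - 25000 = 291218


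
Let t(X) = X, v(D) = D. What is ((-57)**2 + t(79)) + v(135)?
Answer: 3463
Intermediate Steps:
((-57)**2 + t(79)) + v(135) = ((-57)**2 + 79) + 135 = (3249 + 79) + 135 = 3328 + 135 = 3463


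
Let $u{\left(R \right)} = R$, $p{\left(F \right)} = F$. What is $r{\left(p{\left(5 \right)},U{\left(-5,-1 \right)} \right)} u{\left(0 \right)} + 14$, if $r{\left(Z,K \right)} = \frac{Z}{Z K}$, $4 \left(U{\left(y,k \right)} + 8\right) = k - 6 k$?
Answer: $14$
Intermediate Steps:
$U{\left(y,k \right)} = -8 - \frac{5 k}{4}$ ($U{\left(y,k \right)} = -8 + \frac{k - 6 k}{4} = -8 + \frac{\left(-5\right) k}{4} = -8 - \frac{5 k}{4}$)
$r{\left(Z,K \right)} = \frac{1}{K}$ ($r{\left(Z,K \right)} = \frac{Z}{K Z} = Z \frac{1}{K Z} = \frac{1}{K}$)
$r{\left(p{\left(5 \right)},U{\left(-5,-1 \right)} \right)} u{\left(0 \right)} + 14 = \frac{1}{-8 - - \frac{5}{4}} \cdot 0 + 14 = \frac{1}{-8 + \frac{5}{4}} \cdot 0 + 14 = \frac{1}{- \frac{27}{4}} \cdot 0 + 14 = \left(- \frac{4}{27}\right) 0 + 14 = 0 + 14 = 14$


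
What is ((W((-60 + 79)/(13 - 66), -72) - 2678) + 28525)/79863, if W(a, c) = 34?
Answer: 8627/26621 ≈ 0.32407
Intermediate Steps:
((W((-60 + 79)/(13 - 66), -72) - 2678) + 28525)/79863 = ((34 - 2678) + 28525)/79863 = (-2644 + 28525)*(1/79863) = 25881*(1/79863) = 8627/26621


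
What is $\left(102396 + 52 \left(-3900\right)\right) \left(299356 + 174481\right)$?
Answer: $-47575130148$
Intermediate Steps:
$\left(102396 + 52 \left(-3900\right)\right) \left(299356 + 174481\right) = \left(102396 - 202800\right) 473837 = \left(-100404\right) 473837 = -47575130148$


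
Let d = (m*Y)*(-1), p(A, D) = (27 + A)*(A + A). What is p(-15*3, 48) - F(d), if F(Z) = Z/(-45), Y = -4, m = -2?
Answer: 72892/45 ≈ 1619.8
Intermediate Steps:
p(A, D) = 2*A*(27 + A) (p(A, D) = (27 + A)*(2*A) = 2*A*(27 + A))
d = -8 (d = -2*(-4)*(-1) = 8*(-1) = -8)
F(Z) = -Z/45 (F(Z) = Z*(-1/45) = -Z/45)
p(-15*3, 48) - F(d) = 2*(-15*3)*(27 - 15*3) - (-1)*(-8)/45 = 2*(-45)*(27 - 45) - 1*8/45 = 2*(-45)*(-18) - 8/45 = 1620 - 8/45 = 72892/45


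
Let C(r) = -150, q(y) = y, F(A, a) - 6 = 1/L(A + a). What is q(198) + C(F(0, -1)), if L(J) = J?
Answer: 48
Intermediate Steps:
F(A, a) = 6 + 1/(A + a)
q(198) + C(F(0, -1)) = 198 - 150 = 48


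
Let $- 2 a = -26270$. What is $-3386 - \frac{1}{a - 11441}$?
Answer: $- \frac{5735885}{1694} \approx -3386.0$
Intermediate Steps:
$a = 13135$ ($a = \left(- \frac{1}{2}\right) \left(-26270\right) = 13135$)
$-3386 - \frac{1}{a - 11441} = -3386 - \frac{1}{13135 - 11441} = -3386 - \frac{1}{1694} = - \frac{5735885}{1694}$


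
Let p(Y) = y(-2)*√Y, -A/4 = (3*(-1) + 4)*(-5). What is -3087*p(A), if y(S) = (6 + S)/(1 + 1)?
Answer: -12348*√5 ≈ -27611.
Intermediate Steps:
A = 20 (A = -4*(3*(-1) + 4)*(-5) = -4*(-3 + 4)*(-5) = -4*(-5) = 20)
y(S) = 3 + S/2 (y(S) = (6 + S)/2 = (6 + S)*(½) = 3 + S/2)
p(Y) = 2*√Y (p(Y) = (3 + (½)*(-2))*√Y = (3 - 1)*√Y = 2*√Y)
-3087*p(A) = -6174*√20 = -6174*2*√5 = -12348*√5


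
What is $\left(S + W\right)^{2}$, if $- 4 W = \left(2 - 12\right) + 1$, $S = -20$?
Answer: $\frac{5041}{16} \approx 315.06$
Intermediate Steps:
$W = \frac{9}{4}$ ($W = - \frac{\left(2 - 12\right) + 1}{4} = - \frac{-10 + 1}{4} = \left(- \frac{1}{4}\right) \left(-9\right) = \frac{9}{4} \approx 2.25$)
$\left(S + W\right)^{2} = \left(-20 + \frac{9}{4}\right)^{2} = \left(- \frac{71}{4}\right)^{2} = \frac{5041}{16}$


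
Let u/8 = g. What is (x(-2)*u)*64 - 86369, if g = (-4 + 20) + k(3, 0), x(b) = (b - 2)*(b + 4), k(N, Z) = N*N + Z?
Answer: -188769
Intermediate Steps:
k(N, Z) = Z + N² (k(N, Z) = N² + Z = Z + N²)
x(b) = (-2 + b)*(4 + b)
g = 25 (g = (-4 + 20) + (0 + 3²) = 16 + (0 + 9) = 16 + 9 = 25)
u = 200 (u = 8*25 = 200)
(x(-2)*u)*64 - 86369 = ((-8 + (-2)² + 2*(-2))*200)*64 - 86369 = ((-8 + 4 - 4)*200)*64 - 86369 = -8*200*64 - 86369 = -1600*64 - 86369 = -102400 - 86369 = -188769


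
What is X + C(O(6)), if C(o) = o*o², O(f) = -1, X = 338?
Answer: 337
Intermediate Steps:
C(o) = o³
X + C(O(6)) = 338 + (-1)³ = 338 - 1 = 337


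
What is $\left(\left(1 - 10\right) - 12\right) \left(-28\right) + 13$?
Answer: $601$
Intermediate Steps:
$\left(\left(1 - 10\right) - 12\right) \left(-28\right) + 13 = \left(-9 - 12\right) \left(-28\right) + 13 = \left(-21\right) \left(-28\right) + 13 = 588 + 13 = 601$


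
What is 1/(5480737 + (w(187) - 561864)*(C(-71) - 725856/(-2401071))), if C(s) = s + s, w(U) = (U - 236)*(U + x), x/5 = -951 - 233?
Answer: 800357/36248392061783 ≈ 2.2080e-8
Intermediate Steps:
x = -5920 (x = 5*(-951 - 233) = 5*(-1184) = -5920)
w(U) = (-5920 + U)*(-236 + U) (w(U) = (U - 236)*(U - 5920) = (-236 + U)*(-5920 + U) = (-5920 + U)*(-236 + U))
C(s) = 2*s
1/(5480737 + (w(187) - 561864)*(C(-71) - 725856/(-2401071))) = 1/(5480737 + ((1397120 + 187² - 6156*187) - 561864)*(2*(-71) - 725856/(-2401071))) = 1/(5480737 + ((1397120 + 34969 - 1151172) - 561864)*(-142 - 725856*(-1/2401071))) = 1/(5480737 + (280917 - 561864)*(-142 + 241952/800357)) = 1/(5480737 - 280947*(-113408742/800357)) = 1/(5480737 + 31861845838674/800357) = 1/(36248392061783/800357) = 800357/36248392061783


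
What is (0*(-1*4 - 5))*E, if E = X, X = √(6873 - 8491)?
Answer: 0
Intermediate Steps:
X = I*√1618 (X = √(-1618) = I*√1618 ≈ 40.224*I)
E = I*√1618 ≈ 40.224*I
(0*(-1*4 - 5))*E = (0*(-1*4 - 5))*(I*√1618) = (0*(-4 - 5))*(I*√1618) = (0*(-9))*(I*√1618) = 0*(I*√1618) = 0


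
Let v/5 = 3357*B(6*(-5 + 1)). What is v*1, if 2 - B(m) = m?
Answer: 436410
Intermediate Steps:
B(m) = 2 - m
v = 436410 (v = 5*(3357*(2 - 6*(-5 + 1))) = 5*(3357*(2 - 6*(-4))) = 5*(3357*(2 - 1*(-24))) = 5*(3357*(2 + 24)) = 5*(3357*26) = 5*87282 = 436410)
v*1 = 436410*1 = 436410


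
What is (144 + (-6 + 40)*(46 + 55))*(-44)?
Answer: -157432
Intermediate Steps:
(144 + (-6 + 40)*(46 + 55))*(-44) = (144 + 34*101)*(-44) = (144 + 3434)*(-44) = 3578*(-44) = -157432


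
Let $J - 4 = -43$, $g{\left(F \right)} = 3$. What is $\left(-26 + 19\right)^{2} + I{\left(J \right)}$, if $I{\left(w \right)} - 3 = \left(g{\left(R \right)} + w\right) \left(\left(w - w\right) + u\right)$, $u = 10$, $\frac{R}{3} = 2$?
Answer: $-308$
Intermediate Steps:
$R = 6$ ($R = 3 \cdot 2 = 6$)
$J = -39$ ($J = 4 - 43 = -39$)
$I{\left(w \right)} = 33 + 10 w$ ($I{\left(w \right)} = 3 + \left(3 + w\right) \left(\left(w - w\right) + 10\right) = 3 + \left(3 + w\right) \left(0 + 10\right) = 3 + \left(3 + w\right) 10 = 3 + \left(30 + 10 w\right) = 33 + 10 w$)
$\left(-26 + 19\right)^{2} + I{\left(J \right)} = \left(-26 + 19\right)^{2} + \left(33 + 10 \left(-39\right)\right) = \left(-7\right)^{2} + \left(33 - 390\right) = 49 - 357 = -308$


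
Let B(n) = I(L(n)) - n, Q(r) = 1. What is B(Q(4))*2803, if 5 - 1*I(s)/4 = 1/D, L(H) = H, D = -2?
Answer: 58863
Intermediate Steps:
I(s) = 22 (I(s) = 20 - 4/(-2) = 20 - 4*(-½) = 20 + 2 = 22)
B(n) = 22 - n
B(Q(4))*2803 = (22 - 1*1)*2803 = (22 - 1)*2803 = 21*2803 = 58863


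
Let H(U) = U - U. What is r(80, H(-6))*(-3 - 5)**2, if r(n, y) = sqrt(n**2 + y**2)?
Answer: 5120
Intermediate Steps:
H(U) = 0
r(80, H(-6))*(-3 - 5)**2 = sqrt(80**2 + 0**2)*(-3 - 5)**2 = sqrt(6400 + 0)*(-8)**2 = sqrt(6400)*64 = 80*64 = 5120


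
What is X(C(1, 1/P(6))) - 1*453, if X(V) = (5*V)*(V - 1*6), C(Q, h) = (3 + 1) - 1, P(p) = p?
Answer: -498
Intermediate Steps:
C(Q, h) = 3 (C(Q, h) = 4 - 1 = 3)
X(V) = 5*V*(-6 + V) (X(V) = (5*V)*(V - 6) = (5*V)*(-6 + V) = 5*V*(-6 + V))
X(C(1, 1/P(6))) - 1*453 = 5*3*(-6 + 3) - 1*453 = 5*3*(-3) - 453 = -45 - 453 = -498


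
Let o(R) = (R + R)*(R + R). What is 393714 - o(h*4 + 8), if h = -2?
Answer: 393714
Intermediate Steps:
o(R) = 4*R² (o(R) = (2*R)*(2*R) = 4*R²)
393714 - o(h*4 + 8) = 393714 - 4*(-2*4 + 8)² = 393714 - 4*(-8 + 8)² = 393714 - 4*0² = 393714 - 4*0 = 393714 - 1*0 = 393714 + 0 = 393714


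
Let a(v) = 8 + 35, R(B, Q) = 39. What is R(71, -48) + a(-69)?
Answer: 82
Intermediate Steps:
a(v) = 43
R(71, -48) + a(-69) = 39 + 43 = 82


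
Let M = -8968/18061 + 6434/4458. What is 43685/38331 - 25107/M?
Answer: -38741655014515048/1460892729015 ≈ -26519.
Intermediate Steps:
M = 38112565/40257969 (M = -8968*1/18061 + 6434*(1/4458) = -8968/18061 + 3217/2229 = 38112565/40257969 ≈ 0.94671)
43685/38331 - 25107/M = 43685/38331 - 25107/38112565/40257969 = 43685*(1/38331) - 25107*40257969/38112565 = 43685/38331 - 1010756827683/38112565 = -38741655014515048/1460892729015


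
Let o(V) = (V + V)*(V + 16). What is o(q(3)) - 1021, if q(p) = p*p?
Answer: -571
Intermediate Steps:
q(p) = p²
o(V) = 2*V*(16 + V) (o(V) = (2*V)*(16 + V) = 2*V*(16 + V))
o(q(3)) - 1021 = 2*3²*(16 + 3²) - 1021 = 2*9*(16 + 9) - 1021 = 2*9*25 - 1021 = 450 - 1021 = -571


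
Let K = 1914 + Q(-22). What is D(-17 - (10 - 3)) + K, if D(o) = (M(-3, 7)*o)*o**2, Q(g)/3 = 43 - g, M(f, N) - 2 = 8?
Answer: -136131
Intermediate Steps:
M(f, N) = 10 (M(f, N) = 2 + 8 = 10)
Q(g) = 129 - 3*g (Q(g) = 3*(43 - g) = 129 - 3*g)
D(o) = 10*o**3 (D(o) = (10*o)*o**2 = 10*o**3)
K = 2109 (K = 1914 + (129 - 3*(-22)) = 1914 + (129 + 66) = 1914 + 195 = 2109)
D(-17 - (10 - 3)) + K = 10*(-17 - (10 - 3))**3 + 2109 = 10*(-17 - 1*7)**3 + 2109 = 10*(-17 - 7)**3 + 2109 = 10*(-24)**3 + 2109 = 10*(-13824) + 2109 = -138240 + 2109 = -136131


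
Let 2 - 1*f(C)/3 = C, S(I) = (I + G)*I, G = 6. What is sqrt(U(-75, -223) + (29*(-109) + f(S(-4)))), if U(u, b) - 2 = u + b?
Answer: I*sqrt(3427) ≈ 58.541*I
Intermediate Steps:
S(I) = I*(6 + I) (S(I) = (I + 6)*I = (6 + I)*I = I*(6 + I))
f(C) = 6 - 3*C
U(u, b) = 2 + b + u (U(u, b) = 2 + (u + b) = 2 + (b + u) = 2 + b + u)
sqrt(U(-75, -223) + (29*(-109) + f(S(-4)))) = sqrt((2 - 223 - 75) + (29*(-109) + (6 - (-12)*(6 - 4)))) = sqrt(-296 + (-3161 + (6 - (-12)*2))) = sqrt(-296 + (-3161 + (6 - 3*(-8)))) = sqrt(-296 + (-3161 + (6 + 24))) = sqrt(-296 + (-3161 + 30)) = sqrt(-296 - 3131) = sqrt(-3427) = I*sqrt(3427)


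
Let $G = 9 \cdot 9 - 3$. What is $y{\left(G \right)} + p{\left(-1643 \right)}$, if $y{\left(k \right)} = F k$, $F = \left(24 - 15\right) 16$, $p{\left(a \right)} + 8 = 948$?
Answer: $12172$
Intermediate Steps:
$p{\left(a \right)} = 940$ ($p{\left(a \right)} = -8 + 948 = 940$)
$G = 78$ ($G = 81 - 3 = 78$)
$F = 144$ ($F = 9 \cdot 16 = 144$)
$y{\left(k \right)} = 144 k$
$y{\left(G \right)} + p{\left(-1643 \right)} = 144 \cdot 78 + 940 = 11232 + 940 = 12172$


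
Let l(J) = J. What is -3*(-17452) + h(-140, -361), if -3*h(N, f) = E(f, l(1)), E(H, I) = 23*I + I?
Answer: 52348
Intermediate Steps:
E(H, I) = 24*I
h(N, f) = -8
-3*(-17452) + h(-140, -361) = -3*(-17452) - 8 = 52356 - 8 = 52348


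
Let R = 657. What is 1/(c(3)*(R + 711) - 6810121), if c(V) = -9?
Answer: -1/6822433 ≈ -1.4658e-7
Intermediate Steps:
1/(c(3)*(R + 711) - 6810121) = 1/(-9*(657 + 711) - 6810121) = 1/(-9*1368 - 6810121) = 1/(-12312 - 6810121) = 1/(-6822433) = -1/6822433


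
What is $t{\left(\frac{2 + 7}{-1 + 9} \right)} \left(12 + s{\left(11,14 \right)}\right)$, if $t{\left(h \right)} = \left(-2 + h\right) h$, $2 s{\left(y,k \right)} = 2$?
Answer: $- \frac{819}{64} \approx -12.797$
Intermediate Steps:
$s{\left(y,k \right)} = 1$ ($s{\left(y,k \right)} = \frac{1}{2} \cdot 2 = 1$)
$t{\left(h \right)} = h \left(-2 + h\right)$
$t{\left(\frac{2 + 7}{-1 + 9} \right)} \left(12 + s{\left(11,14 \right)}\right) = \frac{2 + 7}{-1 + 9} \left(-2 + \frac{2 + 7}{-1 + 9}\right) \left(12 + 1\right) = \frac{9}{8} \left(-2 + \frac{9}{8}\right) 13 = 9 \cdot \frac{1}{8} \left(-2 + 9 \cdot \frac{1}{8}\right) 13 = \frac{9 \left(-2 + \frac{9}{8}\right)}{8} \cdot 13 = \frac{9}{8} \left(- \frac{7}{8}\right) 13 = \left(- \frac{63}{64}\right) 13 = - \frac{819}{64}$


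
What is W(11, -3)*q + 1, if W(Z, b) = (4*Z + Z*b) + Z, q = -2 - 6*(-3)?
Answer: 353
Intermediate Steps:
q = 16 (q = -2 + 18 = 16)
W(Z, b) = 5*Z + Z*b
W(11, -3)*q + 1 = (11*(5 - 3))*16 + 1 = (11*2)*16 + 1 = 22*16 + 1 = 352 + 1 = 353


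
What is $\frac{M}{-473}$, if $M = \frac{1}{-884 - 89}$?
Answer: $\frac{1}{460229} \approx 2.1728 \cdot 10^{-6}$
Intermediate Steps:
$M = - \frac{1}{973}$ ($M = \frac{1}{-973} = - \frac{1}{973} \approx -0.0010277$)
$\frac{M}{-473} = - \frac{1}{973 \left(-473\right)} = \left(- \frac{1}{973}\right) \left(- \frac{1}{473}\right) = \frac{1}{460229}$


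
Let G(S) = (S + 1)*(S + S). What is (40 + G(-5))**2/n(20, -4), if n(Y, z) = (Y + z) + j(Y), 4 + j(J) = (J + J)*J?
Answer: 1600/203 ≈ 7.8818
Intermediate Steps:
G(S) = 2*S*(1 + S) (G(S) = (1 + S)*(2*S) = 2*S*(1 + S))
j(J) = -4 + 2*J**2 (j(J) = -4 + (J + J)*J = -4 + (2*J)*J = -4 + 2*J**2)
n(Y, z) = -4 + Y + z + 2*Y**2 (n(Y, z) = (Y + z) + (-4 + 2*Y**2) = -4 + Y + z + 2*Y**2)
(40 + G(-5))**2/n(20, -4) = (40 + 2*(-5)*(1 - 5))**2/(-4 + 20 - 4 + 2*20**2) = (40 + 2*(-5)*(-4))**2/(-4 + 20 - 4 + 2*400) = (40 + 40)**2/(-4 + 20 - 4 + 800) = 80**2/812 = 6400*(1/812) = 1600/203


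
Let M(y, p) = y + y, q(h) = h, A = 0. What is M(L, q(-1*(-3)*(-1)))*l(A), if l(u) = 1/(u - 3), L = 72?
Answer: -48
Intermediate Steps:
l(u) = 1/(-3 + u)
M(y, p) = 2*y
M(L, q(-1*(-3)*(-1)))*l(A) = (2*72)/(-3 + 0) = 144/(-3) = 144*(-⅓) = -48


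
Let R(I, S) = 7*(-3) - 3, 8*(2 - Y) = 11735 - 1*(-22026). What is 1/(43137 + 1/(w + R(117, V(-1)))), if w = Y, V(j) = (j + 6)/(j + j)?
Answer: 33937/1463940361 ≈ 2.3182e-5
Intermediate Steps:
V(j) = (6 + j)/(2*j) (V(j) = (6 + j)/((2*j)) = (6 + j)*(1/(2*j)) = (6 + j)/(2*j))
Y = -33745/8 (Y = 2 - (11735 - 1*(-22026))/8 = 2 - (11735 + 22026)/8 = 2 - ⅛*33761 = 2 - 33761/8 = -33745/8 ≈ -4218.1)
w = -33745/8 ≈ -4218.1
R(I, S) = -24 (R(I, S) = -21 - 3 = -24)
1/(43137 + 1/(w + R(117, V(-1)))) = 1/(43137 + 1/(-33745/8 - 24)) = 1/(43137 + 1/(-33937/8)) = 1/(43137 - 8/33937) = 1/(1463940361/33937) = 33937/1463940361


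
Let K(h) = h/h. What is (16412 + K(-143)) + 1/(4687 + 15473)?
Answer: 330886081/20160 ≈ 16413.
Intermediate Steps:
K(h) = 1
(16412 + K(-143)) + 1/(4687 + 15473) = (16412 + 1) + 1/(4687 + 15473) = 16413 + 1/20160 = 330886081/20160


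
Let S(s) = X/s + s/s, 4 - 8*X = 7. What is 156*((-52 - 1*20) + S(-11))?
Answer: -243555/22 ≈ -11071.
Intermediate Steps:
X = -3/8 (X = 1/2 - 1/8*7 = 1/2 - 7/8 = -3/8 ≈ -0.37500)
S(s) = 1 - 3/(8*s) (S(s) = -3/(8*s) + s/s = -3/(8*s) + 1 = 1 - 3/(8*s))
156*((-52 - 1*20) + S(-11)) = 156*((-52 - 1*20) + (-3/8 - 11)/(-11)) = 156*((-52 - 20) - 1/11*(-91/8)) = 156*(-72 + 91/88) = 156*(-6245/88) = -243555/22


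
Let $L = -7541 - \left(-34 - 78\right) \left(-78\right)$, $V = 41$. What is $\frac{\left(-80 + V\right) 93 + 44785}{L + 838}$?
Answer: $- \frac{41158}{15439} \approx -2.6658$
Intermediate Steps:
$L = -16277$ ($L = -7541 - \left(-112\right) \left(-78\right) = -7541 - 8736 = -16277$)
$\frac{\left(-80 + V\right) 93 + 44785}{L + 838} = \frac{\left(-80 + 41\right) 93 + 44785}{-16277 + 838} = \frac{\left(-39\right) 93 + 44785}{-15439} = \left(-3627 + 44785\right) \left(- \frac{1}{15439}\right) = 41158 \left(- \frac{1}{15439}\right) = - \frac{41158}{15439}$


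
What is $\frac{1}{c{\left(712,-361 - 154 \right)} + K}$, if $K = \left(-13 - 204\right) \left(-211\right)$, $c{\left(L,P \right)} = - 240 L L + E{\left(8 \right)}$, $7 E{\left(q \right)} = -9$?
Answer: $- \frac{7}{851345420} \approx -8.2223 \cdot 10^{-9}$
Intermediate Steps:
$E{\left(q \right)} = - \frac{9}{7}$ ($E{\left(q \right)} = \frac{1}{7} \left(-9\right) = - \frac{9}{7}$)
$c{\left(L,P \right)} = - \frac{9}{7} - 240 L^{2}$ ($c{\left(L,P \right)} = - 240 L L - \frac{9}{7} = - 240 L^{2} - \frac{9}{7} = - \frac{9}{7} - 240 L^{2}$)
$K = 45787$ ($K = \left(-217\right) \left(-211\right) = 45787$)
$\frac{1}{c{\left(712,-361 - 154 \right)} + K} = \frac{1}{\left(- \frac{9}{7} - 240 \cdot 712^{2}\right) + 45787} = \frac{1}{\left(- \frac{9}{7} - 121666560\right) + 45787} = \frac{1}{- \frac{851665929}{7} + 45787} = \frac{1}{- \frac{851345420}{7}} = - \frac{7}{851345420}$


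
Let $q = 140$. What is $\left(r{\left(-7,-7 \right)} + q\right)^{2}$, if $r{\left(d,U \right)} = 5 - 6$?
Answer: $19321$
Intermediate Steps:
$r{\left(d,U \right)} = -1$ ($r{\left(d,U \right)} = 5 - 6 = -1$)
$\left(r{\left(-7,-7 \right)} + q\right)^{2} = \left(-1 + 140\right)^{2} = 139^{2} = 19321$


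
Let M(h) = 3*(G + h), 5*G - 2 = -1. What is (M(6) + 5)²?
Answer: 13924/25 ≈ 556.96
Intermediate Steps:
G = ⅕ (G = ⅖ + (⅕)*(-1) = ⅖ - ⅕ = ⅕ ≈ 0.20000)
M(h) = ⅗ + 3*h (M(h) = 3*(⅕ + h) = ⅗ + 3*h)
(M(6) + 5)² = ((⅗ + 3*6) + 5)² = ((⅗ + 18) + 5)² = (93/5 + 5)² = (118/5)² = 13924/25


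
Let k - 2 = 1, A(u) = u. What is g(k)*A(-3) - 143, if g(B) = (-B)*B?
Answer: -116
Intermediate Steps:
k = 3 (k = 2 + 1 = 3)
g(B) = -B²
g(k)*A(-3) - 143 = -1*3²*(-3) - 143 = -1*9*(-3) - 143 = -9*(-3) - 143 = 27 - 143 = -116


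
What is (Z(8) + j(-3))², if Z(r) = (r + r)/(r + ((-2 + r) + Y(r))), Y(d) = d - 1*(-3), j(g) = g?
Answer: 3481/625 ≈ 5.5696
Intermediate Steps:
Y(d) = 3 + d (Y(d) = d + 3 = 3 + d)
Z(r) = 2*r/(1 + 3*r) (Z(r) = (r + r)/(r + ((-2 + r) + (3 + r))) = (2*r)/(r + (1 + 2*r)) = (2*r)/(1 + 3*r) = 2*r/(1 + 3*r))
(Z(8) + j(-3))² = (2*8/(1 + 3*8) - 3)² = (2*8/(1 + 24) - 3)² = (2*8/25 - 3)² = (2*8*(1/25) - 3)² = (16/25 - 3)² = (-59/25)² = 3481/625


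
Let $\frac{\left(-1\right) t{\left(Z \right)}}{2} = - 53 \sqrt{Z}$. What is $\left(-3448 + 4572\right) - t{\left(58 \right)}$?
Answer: $1124 - 106 \sqrt{58} \approx 316.73$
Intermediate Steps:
$t{\left(Z \right)} = 106 \sqrt{Z}$ ($t{\left(Z \right)} = - 2 \left(- 53 \sqrt{Z}\right) = 106 \sqrt{Z}$)
$\left(-3448 + 4572\right) - t{\left(58 \right)} = \left(-3448 + 4572\right) - 106 \sqrt{58} = 1124 - 106 \sqrt{58}$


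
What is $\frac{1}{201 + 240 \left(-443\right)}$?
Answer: $- \frac{1}{106119} \approx -9.4234 \cdot 10^{-6}$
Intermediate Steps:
$\frac{1}{201 + 240 \left(-443\right)} = \frac{1}{201 - 106320} = \frac{1}{-106119} = - \frac{1}{106119}$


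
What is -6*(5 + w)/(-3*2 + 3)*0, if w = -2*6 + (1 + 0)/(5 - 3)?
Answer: 0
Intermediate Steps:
w = -23/2 (w = -12 + 1/2 = -12 + 1*(½) = -12 + ½ = -23/2 ≈ -11.500)
-6*(5 + w)/(-3*2 + 3)*0 = -6*(5 - 23/2)/(-3*2 + 3)*0 = -(-39)/(-6 + 3)*0 = -(-39)/(-3)*0 = -(-39)*(-1)/3*0 = -6*13/6*0 = -13*0 = 0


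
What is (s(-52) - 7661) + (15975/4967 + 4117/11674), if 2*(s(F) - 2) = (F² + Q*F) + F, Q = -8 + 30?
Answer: -400177812701/57984758 ≈ -6901.4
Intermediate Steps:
Q = 22
s(F) = 2 + F²/2 + 23*F/2 (s(F) = 2 + ((F² + 22*F) + F)/2 = 2 + (F² + 23*F)/2 = 2 + (F²/2 + 23*F/2) = 2 + F²/2 + 23*F/2)
(s(-52) - 7661) + (15975/4967 + 4117/11674) = ((2 + (½)*(-52)² + (23/2)*(-52)) - 7661) + (15975/4967 + 4117/11674) = ((2 + (½)*2704 - 598) - 7661) + (15975*(1/4967) + 4117*(1/11674)) = ((2 + 1352 - 598) - 7661) + (15975/4967 + 4117/11674) = (756 - 7661) + 206941289/57984758 = -6905 + 206941289/57984758 = -400177812701/57984758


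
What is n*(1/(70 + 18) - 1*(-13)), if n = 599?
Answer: 685855/88 ≈ 7793.8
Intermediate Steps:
n*(1/(70 + 18) - 1*(-13)) = 599*(1/(70 + 18) - 1*(-13)) = 599*(1/88 + 13) = 599*(1145/88) = 685855/88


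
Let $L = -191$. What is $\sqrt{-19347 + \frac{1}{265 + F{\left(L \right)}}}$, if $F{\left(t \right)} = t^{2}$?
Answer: $\frac{i \sqrt{26123644942306}}{36746} \approx 139.09 i$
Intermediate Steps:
$\sqrt{-19347 + \frac{1}{265 + F{\left(L \right)}}} = \sqrt{-19347 + \frac{1}{265 + \left(-191\right)^{2}}} = \sqrt{-19347 + \frac{1}{265 + 36481}} = \sqrt{-19347 + \frac{1}{36746}} = \sqrt{- \frac{710924861}{36746}} = \frac{i \sqrt{26123644942306}}{36746}$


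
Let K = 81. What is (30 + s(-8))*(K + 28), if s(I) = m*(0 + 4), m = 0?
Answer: 3270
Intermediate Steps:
s(I) = 0 (s(I) = 0*(0 + 4) = 0*4 = 0)
(30 + s(-8))*(K + 28) = (30 + 0)*(81 + 28) = 30*109 = 3270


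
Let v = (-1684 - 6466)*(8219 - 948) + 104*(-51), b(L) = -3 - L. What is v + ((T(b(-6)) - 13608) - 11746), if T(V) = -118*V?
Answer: -59289662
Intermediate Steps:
v = -59263954 (v = -8150*7271 - 5304 = -59258650 - 5304 = -59263954)
v + ((T(b(-6)) - 13608) - 11746) = -59263954 + ((-118*(-3 - 1*(-6)) - 13608) - 11746) = -59263954 + ((-118*(-3 + 6) - 13608) - 11746) = -59263954 + ((-118*3 - 13608) - 11746) = -59263954 + ((-354 - 13608) - 11746) = -59263954 + (-13962 - 11746) = -59263954 - 25708 = -59289662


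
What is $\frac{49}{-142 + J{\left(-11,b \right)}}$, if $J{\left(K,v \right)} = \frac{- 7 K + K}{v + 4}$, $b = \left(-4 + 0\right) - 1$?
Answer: $- \frac{49}{208} \approx -0.23558$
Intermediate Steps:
$b = -5$ ($b = -4 - 1 = -5$)
$J{\left(K,v \right)} = - \frac{6 K}{4 + v}$ ($J{\left(K,v \right)} = \frac{\left(-6\right) K}{4 + v} = - \frac{6 K}{4 + v}$)
$\frac{49}{-142 + J{\left(-11,b \right)}} = \frac{49}{-142 - - \frac{66}{4 - 5}} = \frac{49}{-142 - - \frac{66}{-1}} = \frac{49}{-142 - \left(-66\right) \left(-1\right)} = \frac{49}{-142 - 66} = \frac{49}{-208} = 49 \left(- \frac{1}{208}\right) = - \frac{49}{208}$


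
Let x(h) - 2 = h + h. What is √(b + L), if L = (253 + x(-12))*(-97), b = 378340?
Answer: √355933 ≈ 596.60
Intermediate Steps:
x(h) = 2 + 2*h (x(h) = 2 + (h + h) = 2 + 2*h)
L = -22407 (L = (253 + (2 + 2*(-12)))*(-97) = (253 + (2 - 24))*(-97) = (253 - 22)*(-97) = 231*(-97) = -22407)
√(b + L) = √(378340 - 22407) = √355933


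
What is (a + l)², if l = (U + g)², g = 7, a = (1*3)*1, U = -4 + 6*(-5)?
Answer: 535824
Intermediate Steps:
U = -34 (U = -4 - 30 = -34)
a = 3 (a = 3*1 = 3)
l = 729 (l = (-34 + 7)² = (-27)² = 729)
(a + l)² = (3 + 729)² = 732² = 535824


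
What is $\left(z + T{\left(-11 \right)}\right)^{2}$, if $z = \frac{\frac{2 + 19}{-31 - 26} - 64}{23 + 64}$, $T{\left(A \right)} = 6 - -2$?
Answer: $\frac{144024001}{2732409} \approx 52.71$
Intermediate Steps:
$T{\left(A \right)} = 8$ ($T{\left(A \right)} = 6 + 2 = 8$)
$z = - \frac{1223}{1653}$ ($z = \frac{\frac{21}{-57} - 64}{87} = \left(21 \left(- \frac{1}{57}\right) - 64\right) \frac{1}{87} = \left(- \frac{7}{19} - 64\right) \frac{1}{87} = \left(- \frac{1223}{19}\right) \frac{1}{87} = - \frac{1223}{1653} \approx -0.73987$)
$\left(z + T{\left(-11 \right)}\right)^{2} = \left(- \frac{1223}{1653} + 8\right)^{2} = \left(\frac{12001}{1653}\right)^{2} = \frac{144024001}{2732409}$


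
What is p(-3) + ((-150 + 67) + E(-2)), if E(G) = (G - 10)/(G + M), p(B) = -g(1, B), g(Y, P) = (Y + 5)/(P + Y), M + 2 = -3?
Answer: -548/7 ≈ -78.286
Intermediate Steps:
M = -5 (M = -2 - 3 = -5)
g(Y, P) = (5 + Y)/(P + Y)
p(B) = -6/(1 + B) (p(B) = -(5 + 1)/(B + 1) = -6/(1 + B))
E(G) = (-10 + G)/(-5 + G) (E(G) = (G - 10)/(G - 5) = (-10 + G)/(-5 + G))
p(-3) + ((-150 + 67) + E(-2)) = -6/(1 - 3) + ((-150 + 67) + (-10 - 2)/(-5 - 2)) = -6/(-2) + (-83 - 12/(-7)) = -6*(-1/2) + (-83 - 1/7*(-12)) = 3 + (-83 + 12/7) = 3 - 569/7 = -548/7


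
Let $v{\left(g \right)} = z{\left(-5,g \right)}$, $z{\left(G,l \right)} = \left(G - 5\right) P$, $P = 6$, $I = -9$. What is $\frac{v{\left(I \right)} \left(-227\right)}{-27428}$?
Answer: $- \frac{3405}{6857} \approx -0.49657$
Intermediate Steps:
$z{\left(G,l \right)} = -30 + 6 G$ ($z{\left(G,l \right)} = \left(G - 5\right) 6 = \left(-5 + G\right) 6 = -30 + 6 G$)
$v{\left(g \right)} = -60$ ($v{\left(g \right)} = -30 + 6 \left(-5\right) = -30 - 30 = -60$)
$\frac{v{\left(I \right)} \left(-227\right)}{-27428} = \frac{\left(-60\right) \left(-227\right)}{-27428} = 13620 \left(- \frac{1}{27428}\right) = - \frac{3405}{6857}$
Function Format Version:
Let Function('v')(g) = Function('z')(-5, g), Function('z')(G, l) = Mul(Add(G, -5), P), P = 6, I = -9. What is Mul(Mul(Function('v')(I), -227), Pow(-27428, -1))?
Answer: Rational(-3405, 6857) ≈ -0.49657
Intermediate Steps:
Function('z')(G, l) = Add(-30, Mul(6, G)) (Function('z')(G, l) = Mul(Add(G, -5), 6) = Mul(Add(-5, G), 6) = Add(-30, Mul(6, G)))
Function('v')(g) = -60 (Function('v')(g) = Add(-30, Mul(6, -5)) = Add(-30, -30) = -60)
Mul(Mul(Function('v')(I), -227), Pow(-27428, -1)) = Mul(Mul(-60, -227), Pow(-27428, -1)) = Mul(13620, Rational(-1, 27428)) = Rational(-3405, 6857)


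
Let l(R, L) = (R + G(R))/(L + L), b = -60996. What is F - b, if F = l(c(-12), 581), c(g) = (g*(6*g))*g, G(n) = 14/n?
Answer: 367374445049/6023808 ≈ 60987.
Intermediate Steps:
c(g) = 6*g**3 (c(g) = (6*g**2)*g = 6*g**3)
l(R, L) = (R + 14/R)/(2*L) (l(R, L) = (R + 14/R)/(L + L) = (R + 14/R)/((2*L)) = (R + 14/R)*(1/(2*L)) = (R + 14/R)/(2*L))
F = -53747719/6023808 (F = (1/2)*(14 + (6*(-12)**3)**2)/(581*(6*(-12)**3)) = (1/2)*(1/581)*(14 + (6*(-1728))**2)/(6*(-1728)) = (1/2)*(1/581)*(14 + (-10368)**2)/(-10368) = (1/2)*(1/581)*(-1/10368)*(14 + 107495424) = (1/2)*(1/581)*(-1/10368)*107495438 = -53747719/6023808 ≈ -8.9225)
F - b = -53747719/6023808 - 1*(-60996) = -53747719/6023808 + 60996 = 367374445049/6023808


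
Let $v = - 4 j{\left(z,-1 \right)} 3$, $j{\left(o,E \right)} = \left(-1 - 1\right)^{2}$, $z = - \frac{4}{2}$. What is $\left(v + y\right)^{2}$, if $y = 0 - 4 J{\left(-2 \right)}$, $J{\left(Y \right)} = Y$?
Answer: $1600$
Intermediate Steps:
$z = -2$ ($z = \left(-4\right) \frac{1}{2} = -2$)
$j{\left(o,E \right)} = 4$ ($j{\left(o,E \right)} = \left(-2\right)^{2} = 4$)
$v = -48$ ($v = \left(-4\right) 4 \cdot 3 = \left(-16\right) 3 = -48$)
$y = 8$ ($y = 0 - -8 = 0 + 8 = 8$)
$\left(v + y\right)^{2} = \left(-48 + 8\right)^{2} = \left(-40\right)^{2} = 1600$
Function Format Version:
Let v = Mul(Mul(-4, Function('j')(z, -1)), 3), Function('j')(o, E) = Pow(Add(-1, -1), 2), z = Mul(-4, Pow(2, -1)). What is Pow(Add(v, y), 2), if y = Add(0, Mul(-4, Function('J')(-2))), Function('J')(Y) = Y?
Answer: 1600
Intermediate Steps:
z = -2 (z = Mul(-4, Rational(1, 2)) = -2)
Function('j')(o, E) = 4 (Function('j')(o, E) = Pow(-2, 2) = 4)
v = -48 (v = Mul(Mul(-4, 4), 3) = Mul(-16, 3) = -48)
y = 8 (y = Add(0, Mul(-4, -2)) = Add(0, 8) = 8)
Pow(Add(v, y), 2) = Pow(Add(-48, 8), 2) = Pow(-40, 2) = 1600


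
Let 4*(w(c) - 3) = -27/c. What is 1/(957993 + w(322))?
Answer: 1288/1233898821 ≈ 1.0438e-6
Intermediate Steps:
w(c) = 3 - 27/(4*c) (w(c) = 3 + (-27/c)/4 = 3 - 27/(4*c))
1/(957993 + w(322)) = 1/(957993 + (3 - 27/4/322)) = 1/(957993 + (3 - 27/4*1/322)) = 1/(957993 + (3 - 27/1288)) = 1/(957993 + 3837/1288) = 1/(1233898821/1288) = 1288/1233898821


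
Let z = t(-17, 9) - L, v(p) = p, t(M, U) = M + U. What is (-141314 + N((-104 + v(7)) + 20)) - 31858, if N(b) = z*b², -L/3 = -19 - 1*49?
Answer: -1430120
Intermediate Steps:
L = 204 (L = -3*(-19 - 1*49) = -3*(-19 - 49) = -3*(-68) = 204)
z = -212 (z = (-17 + 9) - 1*204 = -8 - 204 = -212)
N(b) = -212*b²
(-141314 + N((-104 + v(7)) + 20)) - 31858 = (-141314 - 212*((-104 + 7) + 20)²) - 31858 = (-141314 - 212*(-97 + 20)²) - 31858 = (-141314 - 212*(-77)²) - 31858 = (-141314 - 212*5929) - 31858 = (-141314 - 1256948) - 31858 = -1398262 - 31858 = -1430120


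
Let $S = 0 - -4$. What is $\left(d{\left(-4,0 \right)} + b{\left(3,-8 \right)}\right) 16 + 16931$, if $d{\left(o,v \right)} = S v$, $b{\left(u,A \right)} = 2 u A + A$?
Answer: $16035$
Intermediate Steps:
$b{\left(u,A \right)} = A + 2 A u$ ($b{\left(u,A \right)} = 2 A u + A = A + 2 A u$)
$S = 4$ ($S = 0 + 4 = 4$)
$d{\left(o,v \right)} = 4 v$
$\left(d{\left(-4,0 \right)} + b{\left(3,-8 \right)}\right) 16 + 16931 = \left(4 \cdot 0 - 8 \left(1 + 2 \cdot 3\right)\right) 16 + 16931 = \left(0 - 8 \left(1 + 6\right)\right) 16 + 16931 = \left(0 - 56\right) 16 + 16931 = \left(-56\right) 16 + 16931 = -896 + 16931 = 16035$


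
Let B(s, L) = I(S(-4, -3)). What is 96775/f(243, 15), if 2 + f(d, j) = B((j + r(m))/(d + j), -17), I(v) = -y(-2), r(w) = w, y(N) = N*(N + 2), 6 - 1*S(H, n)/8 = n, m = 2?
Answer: -96775/2 ≈ -48388.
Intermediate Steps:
S(H, n) = 48 - 8*n
y(N) = N*(2 + N)
I(v) = 0 (I(v) = -(-2)*(2 - 2) = -(-2)*0 = -1*0 = 0)
B(s, L) = 0
f(d, j) = -2 (f(d, j) = -2 + 0 = -2)
96775/f(243, 15) = 96775/(-2) = 96775*(-½) = -96775/2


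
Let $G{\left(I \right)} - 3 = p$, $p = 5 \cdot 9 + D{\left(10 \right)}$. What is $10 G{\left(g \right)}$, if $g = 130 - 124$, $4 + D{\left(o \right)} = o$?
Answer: $540$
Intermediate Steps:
$D{\left(o \right)} = -4 + o$
$g = 6$ ($g = 130 - 124 = 6$)
$p = 51$ ($p = 5 \cdot 9 + \left(-4 + 10\right) = 45 + 6 = 51$)
$G{\left(I \right)} = 54$ ($G{\left(I \right)} = 3 + 51 = 54$)
$10 G{\left(g \right)} = 10 \cdot 54 = 540$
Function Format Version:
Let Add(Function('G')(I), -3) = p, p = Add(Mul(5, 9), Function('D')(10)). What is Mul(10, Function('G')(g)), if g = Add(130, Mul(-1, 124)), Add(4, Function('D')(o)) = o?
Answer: 540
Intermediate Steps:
Function('D')(o) = Add(-4, o)
g = 6 (g = Add(130, -124) = 6)
p = 51 (p = Add(Mul(5, 9), Add(-4, 10)) = Add(45, 6) = 51)
Function('G')(I) = 54 (Function('G')(I) = Add(3, 51) = 54)
Mul(10, Function('G')(g)) = Mul(10, 54) = 540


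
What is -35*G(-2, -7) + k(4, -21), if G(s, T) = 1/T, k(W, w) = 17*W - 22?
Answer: 51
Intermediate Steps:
k(W, w) = -22 + 17*W
-35*G(-2, -7) + k(4, -21) = -35/(-7) + (-22 + 17*4) = -35*(-1/7) + (-22 + 68) = 5 + 46 = 51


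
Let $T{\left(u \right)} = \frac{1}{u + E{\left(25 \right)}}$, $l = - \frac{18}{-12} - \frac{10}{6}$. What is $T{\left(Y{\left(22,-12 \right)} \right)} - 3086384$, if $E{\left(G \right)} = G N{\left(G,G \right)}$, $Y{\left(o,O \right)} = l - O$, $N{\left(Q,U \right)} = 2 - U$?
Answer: $- \frac{10428891542}{3379} \approx -3.0864 \cdot 10^{6}$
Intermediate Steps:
$l = - \frac{1}{6}$ ($l = \left(-18\right) \left(- \frac{1}{12}\right) - \frac{5}{3} = \frac{3}{2} - \frac{5}{3} = - \frac{1}{6} \approx -0.16667$)
$Y{\left(o,O \right)} = - \frac{1}{6} - O$
$E{\left(G \right)} = G \left(2 - G\right)$
$T{\left(u \right)} = \frac{1}{-575 + u}$ ($T{\left(u \right)} = \frac{1}{u + 25 \left(2 - 25\right)} = \frac{1}{u + 25 \left(-23\right)} = \frac{1}{u - 575} = \frac{1}{-575 + u}$)
$T{\left(Y{\left(22,-12 \right)} \right)} - 3086384 = \frac{1}{-575 - - \frac{71}{6}} - 3086384 = \frac{1}{-575 + \left(- \frac{1}{6} + 12\right)} - 3086384 = \frac{1}{-575 + \frac{71}{6}} - 3086384 = \frac{1}{- \frac{3379}{6}} - 3086384 = - \frac{6}{3379} - 3086384 = - \frac{10428891542}{3379}$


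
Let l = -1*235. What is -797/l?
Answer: 797/235 ≈ 3.3915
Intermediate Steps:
l = -235
-797/l = -797/(-235) = -797*(-1/235) = 797/235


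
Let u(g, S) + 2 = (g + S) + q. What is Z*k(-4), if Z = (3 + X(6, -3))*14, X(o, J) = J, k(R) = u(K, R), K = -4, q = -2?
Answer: 0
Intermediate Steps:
u(g, S) = -4 + S + g (u(g, S) = -2 + ((g + S) - 2) = -2 + ((S + g) - 2) = -2 + (-2 + S + g) = -4 + S + g)
k(R) = -8 + R (k(R) = -4 + R - 4 = -8 + R)
Z = 0 (Z = (3 - 3)*14 = 0*14 = 0)
Z*k(-4) = 0*(-8 - 4) = 0*(-12) = 0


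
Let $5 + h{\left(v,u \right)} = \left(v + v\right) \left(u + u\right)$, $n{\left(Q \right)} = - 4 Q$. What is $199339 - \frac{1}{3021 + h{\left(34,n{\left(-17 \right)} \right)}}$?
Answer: $\frac{2444693495}{12264} \approx 1.9934 \cdot 10^{5}$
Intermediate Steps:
$h{\left(v,u \right)} = -5 + 4 u v$ ($h{\left(v,u \right)} = -5 + \left(v + v\right) \left(u + u\right) = -5 + 2 v 2 u = -5 + 4 u v$)
$199339 - \frac{1}{3021 + h{\left(34,n{\left(-17 \right)} \right)}} = 199339 - \frac{1}{3021 - \left(5 - 4 \left(\left(-4\right) \left(-17\right)\right) 34\right)} = 199339 - \frac{1}{3021 - \left(5 - 9248\right)} = 199339 - \frac{1}{3021 + \left(-5 + 9248\right)} = 199339 - \frac{1}{3021 + 9243} = 199339 - \frac{1}{12264} = \frac{2444693495}{12264}$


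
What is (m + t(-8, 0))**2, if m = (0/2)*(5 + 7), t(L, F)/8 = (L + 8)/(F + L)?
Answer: 0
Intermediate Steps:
t(L, F) = 8*(8 + L)/(F + L) (t(L, F) = 8*((L + 8)/(F + L)) = 8*((8 + L)/(F + L)) = 8*(8 + L)/(F + L))
m = 0 (m = (0*(1/2))*12 = 0*12 = 0)
(m + t(-8, 0))**2 = (0 + 8*(8 - 8)/(0 - 8))**2 = (0 + 8*0/(-8))**2 = (0 + 8*(-1/8)*0)**2 = (0 + 0)**2 = 0**2 = 0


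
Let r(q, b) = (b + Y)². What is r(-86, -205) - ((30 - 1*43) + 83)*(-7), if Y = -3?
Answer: 43754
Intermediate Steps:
r(q, b) = (-3 + b)² (r(q, b) = (b - 3)² = (-3 + b)²)
r(-86, -205) - ((30 - 1*43) + 83)*(-7) = (-3 - 205)² - ((30 - 1*43) + 83)*(-7) = (-208)² - ((30 - 43) + 83)*(-7) = 43264 - (-13 + 83)*(-7) = 43264 - 70*(-7) = 43264 - 1*(-490) = 43264 + 490 = 43754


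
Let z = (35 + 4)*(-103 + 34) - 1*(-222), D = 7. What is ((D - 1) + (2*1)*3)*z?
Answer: -29628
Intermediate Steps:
z = -2469 (z = 39*(-69) + 222 = -2691 + 222 = -2469)
((D - 1) + (2*1)*3)*z = ((7 - 1) + (2*1)*3)*(-2469) = (6 + 2*3)*(-2469) = (6 + 6)*(-2469) = 12*(-2469) = -29628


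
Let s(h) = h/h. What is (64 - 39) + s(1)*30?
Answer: 55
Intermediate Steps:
s(h) = 1
(64 - 39) + s(1)*30 = (64 - 39) + 1*30 = 25 + 30 = 55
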